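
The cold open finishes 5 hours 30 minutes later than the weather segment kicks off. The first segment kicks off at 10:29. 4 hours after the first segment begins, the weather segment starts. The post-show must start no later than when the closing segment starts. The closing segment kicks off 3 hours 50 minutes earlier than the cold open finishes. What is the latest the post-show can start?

16:09

The weather segment starts at 10:29 + 240 min = 14:29.
The cold open ends at 14:29 + 330 min = 19:59.
The closing segment starts at 19:59 − 230 min = 16:09.
The post-show is bounded by the closing segment, so the latest it can start is 16:09.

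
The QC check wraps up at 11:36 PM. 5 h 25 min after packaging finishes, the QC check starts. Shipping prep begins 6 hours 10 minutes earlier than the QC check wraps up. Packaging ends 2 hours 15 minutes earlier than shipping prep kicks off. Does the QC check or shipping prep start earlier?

Shipping prep starts at 11:36 PM − 370 min = 5:26 PM.
Packaging ends at 5:26 PM − 135 min = 3:11 PM.
The QC check starts at 3:11 PM + 325 min = 8:36 PM.
The QC check starts at 8:36 PM and shipping prep starts at 5:26 PM, so shipping prep is first.

shipping prep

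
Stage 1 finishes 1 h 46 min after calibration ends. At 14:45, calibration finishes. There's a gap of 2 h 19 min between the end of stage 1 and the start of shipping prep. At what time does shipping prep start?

18:50

Stage 1 ends at 14:45 + 106 min = 16:31.
Shipping prep starts at 16:31 + 139 min = 18:50.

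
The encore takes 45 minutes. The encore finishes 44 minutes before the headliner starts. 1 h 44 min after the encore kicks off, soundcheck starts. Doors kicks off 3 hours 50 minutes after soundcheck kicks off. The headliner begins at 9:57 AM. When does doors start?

The encore ends at 9:57 AM − 44 min = 9:13 AM.
The encore starts at 9:13 AM − 45 min = 8:28 AM.
Soundcheck starts at 8:28 AM + 104 min = 10:12 AM.
Doors starts at 10:12 AM + 230 min = 2:02 PM.

2:02 PM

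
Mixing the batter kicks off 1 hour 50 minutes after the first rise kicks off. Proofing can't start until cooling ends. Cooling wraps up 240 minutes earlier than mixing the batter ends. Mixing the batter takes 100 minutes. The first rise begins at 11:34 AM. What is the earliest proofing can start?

11:04 AM

Mixing the batter starts at 11:34 AM + 110 min = 1:24 PM.
Mixing the batter ends at 1:24 PM + 100 min = 3:04 PM.
Cooling ends at 3:04 PM − 240 min = 11:04 AM.
Proofing is bounded by cooling, so the earliest it can start is 11:04 AM.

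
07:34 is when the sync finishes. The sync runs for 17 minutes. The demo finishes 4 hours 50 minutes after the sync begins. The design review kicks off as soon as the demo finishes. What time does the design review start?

The sync starts at 07:34 − 17 min = 07:17.
The demo ends at 07:17 + 290 min = 12:07.
So the design review starts at 12:07.

12:07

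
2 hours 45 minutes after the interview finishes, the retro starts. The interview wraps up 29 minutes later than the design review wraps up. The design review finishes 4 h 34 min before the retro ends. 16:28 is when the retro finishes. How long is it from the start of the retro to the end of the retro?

The design review ends at 16:28 − 274 min = 11:54.
The interview ends at 11:54 + 29 min = 12:23.
The retro starts at 12:23 + 165 min = 15:08.
From 15:08 to 16:28 is 1 hour 20 minutes.

1 hour 20 minutes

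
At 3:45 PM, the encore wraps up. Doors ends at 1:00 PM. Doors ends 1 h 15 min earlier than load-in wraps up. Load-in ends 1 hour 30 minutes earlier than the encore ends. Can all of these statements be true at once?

Load-in ends at 3:45 PM − 90 min = 2:15 PM.
Doors ends at 2:15 PM − 75 min = 1:00 PM.
That matches the stated 1:00 PM, so the schedule is consistent.

Yes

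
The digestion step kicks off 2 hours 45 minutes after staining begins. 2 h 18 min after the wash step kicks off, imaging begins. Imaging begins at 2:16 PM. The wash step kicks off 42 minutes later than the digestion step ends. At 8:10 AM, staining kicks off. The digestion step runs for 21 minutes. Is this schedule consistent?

Yes

The digestion step starts at 8:10 AM + 165 min = 10:55 AM.
The digestion step ends at 10:55 AM + 21 min = 11:16 AM.
The wash step starts at 11:16 AM + 42 min = 11:58 AM.
Imaging starts at 11:58 AM + 138 min = 2:16 PM.
That matches the stated 2:16 PM, so the schedule is consistent.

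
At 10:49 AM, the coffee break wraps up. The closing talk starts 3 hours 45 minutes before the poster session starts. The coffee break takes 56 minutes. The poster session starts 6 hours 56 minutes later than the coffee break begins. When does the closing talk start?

The coffee break starts at 10:49 AM − 56 min = 9:53 AM.
The poster session starts at 9:53 AM + 416 min = 4:49 PM.
The closing talk starts at 4:49 PM − 225 min = 1:04 PM.

1:04 PM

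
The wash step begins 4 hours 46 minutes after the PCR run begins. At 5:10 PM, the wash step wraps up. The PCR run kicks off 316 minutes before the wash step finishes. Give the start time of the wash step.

4:40 PM

The PCR run starts at 5:10 PM − 316 min = 11:54 AM.
The wash step starts at 11:54 AM + 286 min = 4:40 PM.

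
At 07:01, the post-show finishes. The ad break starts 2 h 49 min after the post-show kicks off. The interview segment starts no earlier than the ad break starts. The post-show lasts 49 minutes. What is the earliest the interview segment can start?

09:01

The post-show starts at 07:01 − 49 min = 06:12.
The ad break starts at 06:12 + 169 min = 09:01.
The interview segment is bounded by the ad break, so the earliest it can start is 09:01.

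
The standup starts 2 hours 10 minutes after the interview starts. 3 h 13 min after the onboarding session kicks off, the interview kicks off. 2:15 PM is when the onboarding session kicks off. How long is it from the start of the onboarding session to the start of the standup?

5 hours 23 minutes

The interview starts at 2:15 PM + 193 min = 5:28 PM.
The standup starts at 5:28 PM + 130 min = 7:38 PM.
From 2:15 PM to 7:38 PM is 5 hours 23 minutes.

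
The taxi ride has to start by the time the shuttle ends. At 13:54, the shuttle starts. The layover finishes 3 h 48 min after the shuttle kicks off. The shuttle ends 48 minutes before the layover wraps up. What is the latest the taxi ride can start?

16:54

The layover ends at 13:54 + 228 min = 17:42.
The shuttle ends at 17:42 − 48 min = 16:54.
The taxi ride is bounded by the shuttle, so the latest it can start is 16:54.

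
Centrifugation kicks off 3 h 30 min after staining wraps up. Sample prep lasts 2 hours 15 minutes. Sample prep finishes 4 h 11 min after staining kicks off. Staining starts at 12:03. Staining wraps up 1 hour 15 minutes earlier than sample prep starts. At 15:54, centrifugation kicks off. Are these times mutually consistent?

No

Sample prep ends at 12:03 + 251 min = 16:14.
Sample prep starts at 16:14 − 135 min = 13:59.
Staining ends at 13:59 − 75 min = 12:44.
Centrifugation starts at 12:44 + 210 min = 16:14.
But centrifugation is also said to start at 15:54 — a 20-minute conflict.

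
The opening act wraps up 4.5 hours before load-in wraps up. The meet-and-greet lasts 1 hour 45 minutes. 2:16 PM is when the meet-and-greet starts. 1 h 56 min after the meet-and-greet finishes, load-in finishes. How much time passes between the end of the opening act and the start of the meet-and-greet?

The meet-and-greet ends at 2:16 PM + 105 min = 4:01 PM.
Load-in ends at 4:01 PM + 116 min = 5:57 PM.
The opening act ends at 5:57 PM − 270 min = 1:27 PM.
From 1:27 PM to 2:16 PM is 49 minutes.

49 minutes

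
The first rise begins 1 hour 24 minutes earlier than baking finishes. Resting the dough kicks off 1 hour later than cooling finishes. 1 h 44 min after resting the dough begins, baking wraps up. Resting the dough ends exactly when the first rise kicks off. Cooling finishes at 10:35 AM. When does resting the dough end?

Resting the dough starts at 10:35 AM + 60 min = 11:35 AM.
Baking ends at 11:35 AM + 104 min = 1:19 PM.
The first rise starts at 1:19 PM − 84 min = 11:55 AM.
So resting the dough ends at 11:55 AM.

11:55 AM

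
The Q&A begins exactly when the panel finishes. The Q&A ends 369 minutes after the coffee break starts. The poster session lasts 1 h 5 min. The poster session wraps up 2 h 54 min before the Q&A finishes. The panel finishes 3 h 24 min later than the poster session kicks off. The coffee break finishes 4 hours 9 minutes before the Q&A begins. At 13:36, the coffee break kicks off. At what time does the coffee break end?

The Q&A ends at 13:36 + 369 min = 19:45.
The poster session ends at 19:45 − 174 min = 16:51.
The poster session starts at 16:51 − 65 min = 15:46.
The panel ends at 15:46 + 204 min = 19:10.
So the Q&A starts at 19:10.
The coffee break ends at 19:10 − 249 min = 15:01.

15:01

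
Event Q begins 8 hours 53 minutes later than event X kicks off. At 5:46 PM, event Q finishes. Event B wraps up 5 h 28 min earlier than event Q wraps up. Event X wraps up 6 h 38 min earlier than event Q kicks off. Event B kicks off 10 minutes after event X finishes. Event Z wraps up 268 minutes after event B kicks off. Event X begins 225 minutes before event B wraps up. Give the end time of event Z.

3:26 PM

Event B ends at 5:46 PM − 328 min = 12:18 PM.
Event X starts at 12:18 PM − 225 min = 8:33 AM.
Event Q starts at 8:33 AM + 533 min = 5:26 PM.
Event X ends at 5:26 PM − 398 min = 10:48 AM.
Event B starts at 10:48 AM + 10 min = 10:58 AM.
Event Z ends at 10:58 AM + 268 min = 3:26 PM.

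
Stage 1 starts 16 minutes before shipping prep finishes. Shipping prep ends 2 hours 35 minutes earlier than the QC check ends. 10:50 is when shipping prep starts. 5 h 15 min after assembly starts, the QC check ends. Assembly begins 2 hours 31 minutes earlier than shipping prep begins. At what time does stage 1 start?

10:43

Assembly starts at 10:50 − 151 min = 08:19.
The QC check ends at 08:19 + 315 min = 13:34.
Shipping prep ends at 13:34 − 155 min = 10:59.
Stage 1 starts at 10:59 − 16 min = 10:43.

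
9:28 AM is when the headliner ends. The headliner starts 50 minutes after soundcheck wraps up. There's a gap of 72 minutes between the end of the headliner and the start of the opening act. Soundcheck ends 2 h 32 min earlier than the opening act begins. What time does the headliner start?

The opening act starts at 9:28 AM + 72 min = 10:40 AM.
Soundcheck ends at 10:40 AM − 152 min = 8:08 AM.
The headliner starts at 8:08 AM + 50 min = 8:58 AM.

8:58 AM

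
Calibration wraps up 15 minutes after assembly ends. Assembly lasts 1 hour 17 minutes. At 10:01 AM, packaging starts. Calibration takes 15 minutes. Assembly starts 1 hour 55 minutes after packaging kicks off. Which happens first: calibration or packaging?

packaging

Assembly starts at 10:01 AM + 115 min = 11:56 AM.
Assembly ends at 11:56 AM + 77 min = 1:13 PM.
Calibration ends at 1:13 PM + 15 min = 1:28 PM.
Calibration starts at 1:28 PM − 15 min = 1:13 PM.
Calibration starts at 1:13 PM and packaging starts at 10:01 AM, so packaging is first.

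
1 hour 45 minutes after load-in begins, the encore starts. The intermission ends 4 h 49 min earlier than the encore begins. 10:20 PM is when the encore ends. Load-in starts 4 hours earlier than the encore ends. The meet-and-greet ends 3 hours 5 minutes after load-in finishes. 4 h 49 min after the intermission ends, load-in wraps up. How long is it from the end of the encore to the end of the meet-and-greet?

50 minutes

Load-in starts at 10:20 PM − 240 min = 6:20 PM.
The encore starts at 6:20 PM + 105 min = 8:05 PM.
The intermission ends at 8:05 PM − 289 min = 3:16 PM.
Load-in ends at 3:16 PM + 289 min = 8:05 PM.
The meet-and-greet ends at 8:05 PM + 185 min = 11:10 PM.
From 10:20 PM to 11:10 PM is 50 minutes.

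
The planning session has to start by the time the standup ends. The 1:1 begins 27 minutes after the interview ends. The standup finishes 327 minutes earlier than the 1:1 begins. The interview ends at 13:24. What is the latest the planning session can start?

The 1:1 starts at 13:24 + 27 min = 13:51.
The standup ends at 13:51 − 327 min = 08:24.
The planning session is bounded by the standup, so the latest it can start is 08:24.

08:24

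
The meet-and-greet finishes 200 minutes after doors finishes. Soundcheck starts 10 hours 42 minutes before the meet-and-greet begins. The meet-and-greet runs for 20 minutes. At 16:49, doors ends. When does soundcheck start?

The meet-and-greet ends at 16:49 + 200 min = 20:09.
The meet-and-greet starts at 20:09 − 20 min = 19:49.
Soundcheck starts at 19:49 − 642 min = 09:07.

09:07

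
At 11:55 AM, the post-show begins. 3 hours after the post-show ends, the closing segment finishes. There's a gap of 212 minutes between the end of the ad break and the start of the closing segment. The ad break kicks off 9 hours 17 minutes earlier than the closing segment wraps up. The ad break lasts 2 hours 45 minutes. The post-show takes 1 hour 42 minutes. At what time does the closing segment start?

The post-show ends at 11:55 AM + 102 min = 1:37 PM.
The closing segment ends at 1:37 PM + 180 min = 4:37 PM.
The ad break starts at 4:37 PM − 557 min = 7:20 AM.
The ad break ends at 7:20 AM + 165 min = 10:05 AM.
The closing segment starts at 10:05 AM + 212 min = 1:37 PM.

1:37 PM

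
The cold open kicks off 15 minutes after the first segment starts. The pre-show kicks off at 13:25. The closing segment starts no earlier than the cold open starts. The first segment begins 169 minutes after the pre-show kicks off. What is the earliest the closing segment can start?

The first segment starts at 13:25 + 169 min = 16:14.
The cold open starts at 16:14 + 15 min = 16:29.
The closing segment is bounded by the cold open, so the earliest it can start is 16:29.

16:29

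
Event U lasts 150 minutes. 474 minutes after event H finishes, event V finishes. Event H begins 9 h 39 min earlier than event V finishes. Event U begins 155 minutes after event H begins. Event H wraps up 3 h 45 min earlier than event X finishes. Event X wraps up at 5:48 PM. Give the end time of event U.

5:23 PM

Event H ends at 5:48 PM − 225 min = 2:03 PM.
Event V ends at 2:03 PM + 474 min = 9:57 PM.
Event H starts at 9:57 PM − 579 min = 12:18 PM.
Event U starts at 12:18 PM + 155 min = 2:53 PM.
Event U ends at 2:53 PM + 150 min = 5:23 PM.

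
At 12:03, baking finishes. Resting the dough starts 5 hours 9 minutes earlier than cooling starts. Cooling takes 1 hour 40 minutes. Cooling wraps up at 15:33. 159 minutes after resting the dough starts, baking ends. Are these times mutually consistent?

Cooling starts at 15:33 − 100 min = 13:53.
Resting the dough starts at 13:53 − 309 min = 08:44.
Baking ends at 08:44 + 159 min = 11:23.
But baking is also said to end at 12:03 — a 40-minute conflict.

No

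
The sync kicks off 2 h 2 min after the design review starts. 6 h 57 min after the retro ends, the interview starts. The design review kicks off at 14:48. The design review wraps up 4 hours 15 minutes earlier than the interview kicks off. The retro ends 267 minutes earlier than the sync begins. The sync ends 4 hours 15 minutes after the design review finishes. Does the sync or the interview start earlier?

The sync starts at 14:48 + 122 min = 16:50.
The retro ends at 16:50 − 267 min = 12:23.
The interview starts at 12:23 + 417 min = 19:20.
The sync starts at 16:50 and the interview starts at 19:20, so the sync is first.

the sync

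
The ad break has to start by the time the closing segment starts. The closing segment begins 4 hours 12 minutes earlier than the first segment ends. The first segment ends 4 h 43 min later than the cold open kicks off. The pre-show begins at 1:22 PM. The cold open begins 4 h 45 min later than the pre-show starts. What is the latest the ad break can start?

6:38 PM

The cold open starts at 1:22 PM + 285 min = 6:07 PM.
The first segment ends at 6:07 PM + 283 min = 10:50 PM.
The closing segment starts at 10:50 PM − 252 min = 6:38 PM.
The ad break is bounded by the closing segment, so the latest it can start is 6:38 PM.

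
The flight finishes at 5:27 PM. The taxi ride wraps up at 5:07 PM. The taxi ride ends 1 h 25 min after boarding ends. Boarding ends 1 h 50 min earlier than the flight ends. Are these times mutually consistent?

Boarding ends at 5:27 PM − 110 min = 3:37 PM.
The taxi ride ends at 3:37 PM + 85 min = 5:02 PM.
But the taxi ride is also said to end at 5:07 PM — a 5-minute conflict.

No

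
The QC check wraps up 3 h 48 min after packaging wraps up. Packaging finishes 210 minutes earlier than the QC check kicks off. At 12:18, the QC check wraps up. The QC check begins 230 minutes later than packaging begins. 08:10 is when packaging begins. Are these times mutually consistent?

Yes

The QC check starts at 08:10 + 230 min = 12:00.
Packaging ends at 12:00 − 210 min = 08:30.
The QC check ends at 08:30 + 228 min = 12:18.
That matches the stated 12:18, so the schedule is consistent.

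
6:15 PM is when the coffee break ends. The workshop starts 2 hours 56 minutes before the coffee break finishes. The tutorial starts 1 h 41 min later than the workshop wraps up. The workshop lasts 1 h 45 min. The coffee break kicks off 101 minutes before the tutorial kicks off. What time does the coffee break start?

The workshop starts at 6:15 PM − 176 min = 3:19 PM.
The workshop ends at 3:19 PM + 105 min = 5:04 PM.
The tutorial starts at 5:04 PM + 101 min = 6:45 PM.
The coffee break starts at 6:45 PM − 101 min = 5:04 PM.

5:04 PM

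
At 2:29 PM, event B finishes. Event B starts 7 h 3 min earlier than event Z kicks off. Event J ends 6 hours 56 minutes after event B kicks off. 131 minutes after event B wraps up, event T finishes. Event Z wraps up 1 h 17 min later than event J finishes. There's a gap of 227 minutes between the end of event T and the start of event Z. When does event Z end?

Event T ends at 2:29 PM + 131 min = 4:40 PM.
Event Z starts at 4:40 PM + 227 min = 8:27 PM.
Event B starts at 8:27 PM − 423 min = 1:24 PM.
Event J ends at 1:24 PM + 416 min = 8:20 PM.
Event Z ends at 8:20 PM + 77 min = 9:37 PM.

9:37 PM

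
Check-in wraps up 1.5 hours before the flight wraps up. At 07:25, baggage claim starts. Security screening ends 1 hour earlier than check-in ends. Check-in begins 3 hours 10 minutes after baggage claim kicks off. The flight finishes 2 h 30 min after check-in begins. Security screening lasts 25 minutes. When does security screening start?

10:10

Check-in starts at 07:25 + 190 min = 10:35.
The flight ends at 10:35 + 150 min = 13:05.
Check-in ends at 13:05 − 90 min = 11:35.
Security screening ends at 11:35 − 60 min = 10:35.
Security screening starts at 10:35 − 25 min = 10:10.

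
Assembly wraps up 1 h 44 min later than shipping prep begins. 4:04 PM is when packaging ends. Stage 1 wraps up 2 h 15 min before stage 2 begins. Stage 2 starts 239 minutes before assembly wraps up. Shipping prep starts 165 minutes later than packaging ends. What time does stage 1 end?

2:19 PM

Shipping prep starts at 4:04 PM + 165 min = 6:49 PM.
Assembly ends at 6:49 PM + 104 min = 8:33 PM.
Stage 2 starts at 8:33 PM − 239 min = 4:34 PM.
Stage 1 ends at 4:34 PM − 135 min = 2:19 PM.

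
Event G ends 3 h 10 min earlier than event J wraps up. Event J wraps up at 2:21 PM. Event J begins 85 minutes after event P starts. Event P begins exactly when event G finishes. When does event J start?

Event G ends at 2:21 PM − 190 min = 11:11 AM.
So event P starts at 11:11 AM.
Event J starts at 11:11 AM + 85 min = 12:36 PM.

12:36 PM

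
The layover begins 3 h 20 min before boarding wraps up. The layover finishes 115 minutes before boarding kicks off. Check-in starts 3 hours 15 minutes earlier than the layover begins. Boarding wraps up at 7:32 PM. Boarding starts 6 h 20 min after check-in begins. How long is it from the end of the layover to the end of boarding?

130 minutes

The layover starts at 7:32 PM − 200 min = 4:12 PM.
Check-in starts at 4:12 PM − 195 min = 12:57 PM.
Boarding starts at 12:57 PM + 380 min = 7:17 PM.
The layover ends at 7:17 PM − 115 min = 5:22 PM.
From 5:22 PM to 7:32 PM is 130 minutes.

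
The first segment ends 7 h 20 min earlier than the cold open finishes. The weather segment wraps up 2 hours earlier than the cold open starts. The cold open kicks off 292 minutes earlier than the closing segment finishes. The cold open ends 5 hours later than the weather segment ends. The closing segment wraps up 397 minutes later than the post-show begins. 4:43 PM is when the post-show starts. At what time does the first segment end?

2:08 PM

The closing segment ends at 4:43 PM + 397 min = 11:20 PM.
The cold open starts at 11:20 PM − 292 min = 6:28 PM.
The weather segment ends at 6:28 PM − 120 min = 4:28 PM.
The cold open ends at 4:28 PM + 300 min = 9:28 PM.
The first segment ends at 9:28 PM − 440 min = 2:08 PM.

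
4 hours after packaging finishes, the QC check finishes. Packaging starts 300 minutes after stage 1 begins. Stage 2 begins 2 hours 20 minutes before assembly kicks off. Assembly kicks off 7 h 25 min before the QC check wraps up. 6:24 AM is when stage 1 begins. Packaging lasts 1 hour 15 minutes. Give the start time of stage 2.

6:54 AM

Packaging starts at 6:24 AM + 300 min = 11:24 AM.
Packaging ends at 11:24 AM + 75 min = 12:39 PM.
The QC check ends at 12:39 PM + 240 min = 4:39 PM.
Assembly starts at 4:39 PM − 445 min = 9:14 AM.
Stage 2 starts at 9:14 AM − 140 min = 6:54 AM.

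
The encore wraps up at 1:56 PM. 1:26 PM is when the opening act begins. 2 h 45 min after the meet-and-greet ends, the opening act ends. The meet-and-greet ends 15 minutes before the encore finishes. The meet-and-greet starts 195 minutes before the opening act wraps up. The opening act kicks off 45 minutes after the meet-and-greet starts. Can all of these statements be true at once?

The meet-and-greet ends at 1:56 PM − 15 min = 1:41 PM.
The opening act ends at 1:41 PM + 165 min = 4:26 PM.
The meet-and-greet starts at 4:26 PM − 195 min = 1:11 PM.
The opening act starts at 1:11 PM + 45 min = 1:56 PM.
But the opening act is also said to start at 1:26 PM — a 30-minute conflict.

No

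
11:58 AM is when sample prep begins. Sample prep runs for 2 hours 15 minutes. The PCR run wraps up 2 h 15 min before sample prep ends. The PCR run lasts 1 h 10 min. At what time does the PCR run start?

10:48 AM

Sample prep ends at 11:58 AM + 135 min = 2:13 PM.
The PCR run ends at 2:13 PM − 135 min = 11:58 AM.
The PCR run starts at 11:58 AM − 70 min = 10:48 AM.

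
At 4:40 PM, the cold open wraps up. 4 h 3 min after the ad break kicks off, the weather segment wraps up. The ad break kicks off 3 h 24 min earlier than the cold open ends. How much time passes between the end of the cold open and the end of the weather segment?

The ad break starts at 4:40 PM − 204 min = 1:16 PM.
The weather segment ends at 1:16 PM + 243 min = 5:19 PM.
From 4:40 PM to 5:19 PM is 39 minutes.

39 minutes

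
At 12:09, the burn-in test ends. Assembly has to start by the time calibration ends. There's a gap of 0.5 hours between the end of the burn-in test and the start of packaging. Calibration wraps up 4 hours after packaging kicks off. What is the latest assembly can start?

16:39

Packaging starts at 12:09 + 30 min = 12:39.
Calibration ends at 12:39 + 240 min = 16:39.
Assembly is bounded by calibration, so the latest it can start is 16:39.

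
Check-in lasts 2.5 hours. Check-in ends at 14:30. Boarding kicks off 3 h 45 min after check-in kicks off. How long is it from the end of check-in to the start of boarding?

1 hour 15 minutes

Check-in starts at 14:30 − 150 min = 12:00.
Boarding starts at 12:00 + 225 min = 15:45.
From 14:30 to 15:45 is 1 hour 15 minutes.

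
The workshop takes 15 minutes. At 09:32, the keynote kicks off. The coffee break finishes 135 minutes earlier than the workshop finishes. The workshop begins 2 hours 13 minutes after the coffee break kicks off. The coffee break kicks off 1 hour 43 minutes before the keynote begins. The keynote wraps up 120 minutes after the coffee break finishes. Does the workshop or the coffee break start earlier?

the coffee break

The coffee break starts at 09:32 − 103 min = 07:49.
The workshop starts at 07:49 + 133 min = 10:02.
The workshop starts at 10:02 and the coffee break starts at 07:49, so the coffee break is first.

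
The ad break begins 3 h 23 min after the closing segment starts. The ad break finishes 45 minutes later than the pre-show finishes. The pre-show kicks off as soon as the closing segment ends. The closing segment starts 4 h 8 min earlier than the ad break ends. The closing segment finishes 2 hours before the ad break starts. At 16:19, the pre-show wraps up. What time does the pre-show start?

The ad break ends at 16:19 + 45 min = 17:04.
The closing segment starts at 17:04 − 248 min = 12:56.
The ad break starts at 12:56 + 203 min = 16:19.
The closing segment ends at 16:19 − 120 min = 14:19.
So the pre-show starts at 14:19.

14:19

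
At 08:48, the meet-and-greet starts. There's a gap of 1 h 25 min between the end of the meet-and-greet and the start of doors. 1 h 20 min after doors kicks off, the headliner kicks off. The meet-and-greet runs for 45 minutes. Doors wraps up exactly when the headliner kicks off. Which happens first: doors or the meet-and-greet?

The meet-and-greet ends at 08:48 + 45 min = 09:33.
Doors starts at 09:33 + 85 min = 10:58.
Doors starts at 10:58 and the meet-and-greet starts at 08:48, so the meet-and-greet is first.

the meet-and-greet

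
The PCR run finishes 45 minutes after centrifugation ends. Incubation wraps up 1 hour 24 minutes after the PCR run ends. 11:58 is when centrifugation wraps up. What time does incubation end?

14:07

The PCR run ends at 11:58 + 45 min = 12:43.
Incubation ends at 12:43 + 84 min = 14:07.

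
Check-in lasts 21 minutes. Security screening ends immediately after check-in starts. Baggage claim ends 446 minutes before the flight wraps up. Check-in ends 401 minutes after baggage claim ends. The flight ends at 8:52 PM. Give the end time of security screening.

7:46 PM

Baggage claim ends at 8:52 PM − 446 min = 1:26 PM.
Check-in ends at 1:26 PM + 401 min = 8:07 PM.
Check-in starts at 8:07 PM − 21 min = 7:46 PM.
So security screening ends at 7:46 PM.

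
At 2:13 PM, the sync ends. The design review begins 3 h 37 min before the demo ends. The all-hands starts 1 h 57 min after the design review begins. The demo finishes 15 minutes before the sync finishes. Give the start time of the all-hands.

The demo ends at 2:13 PM − 15 min = 1:58 PM.
The design review starts at 1:58 PM − 217 min = 10:21 AM.
The all-hands starts at 10:21 AM + 117 min = 12:18 PM.

12:18 PM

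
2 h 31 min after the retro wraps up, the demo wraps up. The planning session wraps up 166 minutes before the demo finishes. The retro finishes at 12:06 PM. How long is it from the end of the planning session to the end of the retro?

15 minutes

The demo ends at 12:06 PM + 151 min = 2:37 PM.
The planning session ends at 2:37 PM − 166 min = 11:51 AM.
From 11:51 AM to 12:06 PM is 15 minutes.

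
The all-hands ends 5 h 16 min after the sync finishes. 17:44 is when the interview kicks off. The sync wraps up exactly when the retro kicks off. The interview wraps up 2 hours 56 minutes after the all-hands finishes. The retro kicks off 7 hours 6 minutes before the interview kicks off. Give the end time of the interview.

18:50

The retro starts at 17:44 − 426 min = 10:38.
So the sync ends at 10:38.
The all-hands ends at 10:38 + 316 min = 15:54.
The interview ends at 15:54 + 176 min = 18:50.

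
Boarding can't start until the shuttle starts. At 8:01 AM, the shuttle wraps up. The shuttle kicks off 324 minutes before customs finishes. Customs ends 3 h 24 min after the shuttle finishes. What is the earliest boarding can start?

6:01 AM

Customs ends at 8:01 AM + 204 min = 11:25 AM.
The shuttle starts at 11:25 AM − 324 min = 6:01 AM.
Boarding is bounded by the shuttle, so the earliest it can start is 6:01 AM.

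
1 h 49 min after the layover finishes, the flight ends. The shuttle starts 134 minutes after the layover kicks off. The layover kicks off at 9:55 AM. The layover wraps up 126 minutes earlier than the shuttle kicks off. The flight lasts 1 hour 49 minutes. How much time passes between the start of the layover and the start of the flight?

The shuttle starts at 9:55 AM + 134 min = 12:09 PM.
The layover ends at 12:09 PM − 126 min = 10:03 AM.
The flight ends at 10:03 AM + 109 min = 11:52 AM.
The flight starts at 11:52 AM − 109 min = 10:03 AM.
From 9:55 AM to 10:03 AM is 8 minutes.

8 minutes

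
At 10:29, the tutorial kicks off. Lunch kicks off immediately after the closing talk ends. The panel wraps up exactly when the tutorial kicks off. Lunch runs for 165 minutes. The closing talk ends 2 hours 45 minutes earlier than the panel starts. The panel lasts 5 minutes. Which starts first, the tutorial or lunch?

The panel ends at 10:29.
The panel starts at 10:29 − 5 min = 10:24.
The closing talk ends at 10:24 − 165 min = 07:39.
So lunch starts at 07:39.
The tutorial starts at 10:29 and lunch starts at 07:39, so lunch is first.

lunch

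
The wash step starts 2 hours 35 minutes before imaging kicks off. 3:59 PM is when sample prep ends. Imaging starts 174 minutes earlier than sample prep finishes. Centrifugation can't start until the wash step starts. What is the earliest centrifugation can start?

Imaging starts at 3:59 PM − 174 min = 1:05 PM.
The wash step starts at 1:05 PM − 155 min = 10:30 AM.
Centrifugation is bounded by the wash step, so the earliest it can start is 10:30 AM.

10:30 AM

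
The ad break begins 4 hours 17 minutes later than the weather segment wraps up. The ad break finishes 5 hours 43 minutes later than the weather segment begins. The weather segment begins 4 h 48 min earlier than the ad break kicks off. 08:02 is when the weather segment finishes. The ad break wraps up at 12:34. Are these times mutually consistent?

No

The ad break starts at 08:02 + 257 min = 12:19.
The weather segment starts at 12:19 − 288 min = 07:31.
The ad break ends at 07:31 + 343 min = 13:14.
But the ad break is also said to end at 12:34 — a 40-minute conflict.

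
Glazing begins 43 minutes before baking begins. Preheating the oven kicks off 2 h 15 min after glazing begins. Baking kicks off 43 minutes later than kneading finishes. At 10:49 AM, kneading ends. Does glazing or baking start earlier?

Baking starts at 10:49 AM + 43 min = 11:32 AM.
Glazing starts at 11:32 AM − 43 min = 10:49 AM.
Glazing starts at 10:49 AM and baking starts at 11:32 AM, so glazing is first.

glazing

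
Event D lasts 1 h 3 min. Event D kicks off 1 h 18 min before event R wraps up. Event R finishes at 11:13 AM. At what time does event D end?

10:58 AM

Event D starts at 11:13 AM − 78 min = 9:55 AM.
Event D ends at 9:55 AM + 63 min = 10:58 AM.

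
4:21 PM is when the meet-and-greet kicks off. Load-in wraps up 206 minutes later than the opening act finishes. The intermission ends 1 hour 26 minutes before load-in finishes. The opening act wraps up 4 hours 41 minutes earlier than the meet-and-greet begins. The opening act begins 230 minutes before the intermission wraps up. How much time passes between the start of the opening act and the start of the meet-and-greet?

The opening act ends at 4:21 PM − 281 min = 11:40 AM.
Load-in ends at 11:40 AM + 206 min = 3:06 PM.
The intermission ends at 3:06 PM − 86 min = 1:40 PM.
The opening act starts at 1:40 PM − 230 min = 9:50 AM.
From 9:50 AM to 4:21 PM is 391 minutes.

391 minutes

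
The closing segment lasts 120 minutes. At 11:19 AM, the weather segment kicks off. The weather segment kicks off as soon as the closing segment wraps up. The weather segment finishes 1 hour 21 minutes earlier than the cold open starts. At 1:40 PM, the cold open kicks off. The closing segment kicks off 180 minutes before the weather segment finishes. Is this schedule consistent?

Yes

The weather segment ends at 1:40 PM − 81 min = 12:19 PM.
The closing segment starts at 12:19 PM − 180 min = 9:19 AM.
The closing segment ends at 9:19 AM + 120 min = 11:19 AM.
So the weather segment starts at 11:19 AM.
That matches the stated 11:19 AM, so the schedule is consistent.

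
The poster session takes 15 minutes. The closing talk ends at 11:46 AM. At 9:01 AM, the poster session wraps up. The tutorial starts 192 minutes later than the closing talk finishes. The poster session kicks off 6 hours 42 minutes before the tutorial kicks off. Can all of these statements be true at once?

No

The tutorial starts at 11:46 AM + 192 min = 2:58 PM.
The poster session starts at 2:58 PM − 402 min = 8:16 AM.
The poster session ends at 8:16 AM + 15 min = 8:31 AM.
But the poster session is also said to end at 9:01 AM — a 30-minute conflict.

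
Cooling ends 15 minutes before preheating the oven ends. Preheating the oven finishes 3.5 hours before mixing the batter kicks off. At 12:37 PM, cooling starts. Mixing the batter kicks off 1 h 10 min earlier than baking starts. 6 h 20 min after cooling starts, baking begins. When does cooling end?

2:02 PM

Baking starts at 12:37 PM + 380 min = 6:57 PM.
Mixing the batter starts at 6:57 PM − 70 min = 5:47 PM.
Preheating the oven ends at 5:47 PM − 210 min = 2:17 PM.
Cooling ends at 2:17 PM − 15 min = 2:02 PM.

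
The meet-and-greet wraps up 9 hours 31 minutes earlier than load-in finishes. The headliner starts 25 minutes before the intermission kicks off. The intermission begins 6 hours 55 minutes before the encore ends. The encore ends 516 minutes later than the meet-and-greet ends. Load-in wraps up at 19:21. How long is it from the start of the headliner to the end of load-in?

495 minutes

The meet-and-greet ends at 19:21 − 571 min = 09:50.
The encore ends at 09:50 + 516 min = 18:26.
The intermission starts at 18:26 − 415 min = 11:31.
The headliner starts at 11:31 − 25 min = 11:06.
From 11:06 to 19:21 is 495 minutes.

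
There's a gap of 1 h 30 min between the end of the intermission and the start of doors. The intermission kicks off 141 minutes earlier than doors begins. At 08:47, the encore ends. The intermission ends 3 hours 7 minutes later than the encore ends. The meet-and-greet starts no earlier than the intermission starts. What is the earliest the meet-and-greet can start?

11:03

The intermission ends at 08:47 + 187 min = 11:54.
Doors starts at 11:54 + 90 min = 13:24.
The intermission starts at 13:24 − 141 min = 11:03.
The meet-and-greet is bounded by the intermission, so the earliest it can start is 11:03.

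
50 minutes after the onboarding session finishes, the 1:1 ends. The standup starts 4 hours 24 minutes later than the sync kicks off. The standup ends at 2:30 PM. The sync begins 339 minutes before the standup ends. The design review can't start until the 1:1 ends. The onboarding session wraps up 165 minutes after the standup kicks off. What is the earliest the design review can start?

The sync starts at 2:30 PM − 339 min = 8:51 AM.
The standup starts at 8:51 AM + 264 min = 1:15 PM.
The onboarding session ends at 1:15 PM + 165 min = 4:00 PM.
The 1:1 ends at 4:00 PM + 50 min = 4:50 PM.
The design review is bounded by the 1:1, so the earliest it can start is 4:50 PM.

4:50 PM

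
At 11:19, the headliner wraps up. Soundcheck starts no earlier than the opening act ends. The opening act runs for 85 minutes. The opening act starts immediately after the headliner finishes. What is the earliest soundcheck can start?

The opening act starts at 11:19.
The opening act ends at 11:19 + 85 min = 12:44.
Soundcheck is bounded by the opening act, so the earliest it can start is 12:44.

12:44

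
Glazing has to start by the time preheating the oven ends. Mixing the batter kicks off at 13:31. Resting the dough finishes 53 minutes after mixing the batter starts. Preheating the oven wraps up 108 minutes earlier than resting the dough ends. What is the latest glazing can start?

12:36

Resting the dough ends at 13:31 + 53 min = 14:24.
Preheating the oven ends at 14:24 − 108 min = 12:36.
Glazing is bounded by preheating the oven, so the latest it can start is 12:36.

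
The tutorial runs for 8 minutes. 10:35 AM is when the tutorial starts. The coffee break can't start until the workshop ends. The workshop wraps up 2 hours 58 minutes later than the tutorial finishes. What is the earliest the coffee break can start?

The tutorial ends at 10:35 AM + 8 min = 10:43 AM.
The workshop ends at 10:43 AM + 178 min = 1:41 PM.
The coffee break is bounded by the workshop, so the earliest it can start is 1:41 PM.

1:41 PM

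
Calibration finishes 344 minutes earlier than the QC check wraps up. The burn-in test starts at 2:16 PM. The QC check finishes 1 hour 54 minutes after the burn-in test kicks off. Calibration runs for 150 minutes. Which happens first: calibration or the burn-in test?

calibration

The QC check ends at 2:16 PM + 114 min = 4:10 PM.
Calibration ends at 4:10 PM − 344 min = 10:26 AM.
Calibration starts at 10:26 AM − 150 min = 7:56 AM.
Calibration starts at 7:56 AM and the burn-in test starts at 2:16 PM, so calibration is first.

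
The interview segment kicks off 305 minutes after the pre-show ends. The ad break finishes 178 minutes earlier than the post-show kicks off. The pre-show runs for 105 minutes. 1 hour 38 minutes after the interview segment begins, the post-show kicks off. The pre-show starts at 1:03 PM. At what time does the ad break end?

The pre-show ends at 1:03 PM + 105 min = 2:48 PM.
The interview segment starts at 2:48 PM + 305 min = 7:53 PM.
The post-show starts at 7:53 PM + 98 min = 9:31 PM.
The ad break ends at 9:31 PM − 178 min = 6:33 PM.

6:33 PM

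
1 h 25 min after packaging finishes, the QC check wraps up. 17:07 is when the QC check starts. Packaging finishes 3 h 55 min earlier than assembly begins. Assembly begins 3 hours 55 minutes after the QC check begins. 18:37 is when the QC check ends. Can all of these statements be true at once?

Assembly starts at 17:07 + 235 min = 21:02.
Packaging ends at 21:02 − 235 min = 17:07.
The QC check ends at 17:07 + 85 min = 18:32.
But the QC check is also said to end at 18:37 — a 5-minute conflict.

No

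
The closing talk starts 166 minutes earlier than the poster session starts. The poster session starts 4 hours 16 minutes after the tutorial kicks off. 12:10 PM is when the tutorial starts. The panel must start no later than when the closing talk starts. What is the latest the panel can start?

1:40 PM

The poster session starts at 12:10 PM + 256 min = 4:26 PM.
The closing talk starts at 4:26 PM − 166 min = 1:40 PM.
The panel is bounded by the closing talk, so the latest it can start is 1:40 PM.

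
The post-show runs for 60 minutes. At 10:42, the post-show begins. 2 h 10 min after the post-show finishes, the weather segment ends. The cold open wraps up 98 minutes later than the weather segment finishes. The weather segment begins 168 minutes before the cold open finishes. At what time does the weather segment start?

12:42

The post-show ends at 10:42 + 60 min = 11:42.
The weather segment ends at 11:42 + 130 min = 13:52.
The cold open ends at 13:52 + 98 min = 15:30.
The weather segment starts at 15:30 − 168 min = 12:42.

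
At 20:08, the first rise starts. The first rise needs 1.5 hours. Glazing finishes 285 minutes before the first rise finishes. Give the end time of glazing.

16:53

The first rise ends at 20:08 + 90 min = 21:38.
Glazing ends at 21:38 − 285 min = 16:53.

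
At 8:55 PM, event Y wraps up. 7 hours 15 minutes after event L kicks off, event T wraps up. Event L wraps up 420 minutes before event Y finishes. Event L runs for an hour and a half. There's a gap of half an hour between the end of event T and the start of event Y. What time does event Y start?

Event L ends at 8:55 PM − 420 min = 1:55 PM.
Event L starts at 1:55 PM − 90 min = 12:25 PM.
Event T ends at 12:25 PM + 435 min = 7:40 PM.
Event Y starts at 7:40 PM + 30 min = 8:10 PM.

8:10 PM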